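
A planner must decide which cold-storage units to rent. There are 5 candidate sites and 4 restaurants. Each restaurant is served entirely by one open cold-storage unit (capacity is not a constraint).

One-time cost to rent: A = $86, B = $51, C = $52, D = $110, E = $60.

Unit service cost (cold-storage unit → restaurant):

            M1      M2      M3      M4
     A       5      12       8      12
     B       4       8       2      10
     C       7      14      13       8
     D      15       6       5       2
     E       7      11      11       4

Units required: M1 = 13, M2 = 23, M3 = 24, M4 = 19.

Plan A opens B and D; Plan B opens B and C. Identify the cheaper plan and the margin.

Plan A: {B, D}: M1→B 4·13=52, M2→D 6·23=138, M3→B 2·24=48, M4→D 2·19=38. Service 276; fixed 161; total 437.
Plan B: {B, C}: M1→B 4·13=52, M2→B 8·23=184, M3→B 2·24=48, M4→C 8·19=152. Service 436; fixed 103; total 539.
Difference: |437 − 539| = 102.

Plan A is cheaper by 102.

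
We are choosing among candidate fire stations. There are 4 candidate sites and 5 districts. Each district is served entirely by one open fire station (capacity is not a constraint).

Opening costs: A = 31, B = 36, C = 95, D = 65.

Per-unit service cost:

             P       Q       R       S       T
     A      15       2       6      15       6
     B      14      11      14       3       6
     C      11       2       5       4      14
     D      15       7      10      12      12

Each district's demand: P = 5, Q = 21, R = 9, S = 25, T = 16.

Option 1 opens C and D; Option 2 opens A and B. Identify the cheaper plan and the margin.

Option 1: {C, D}: P→C 11·5=55, Q→C 2·21=42, R→C 5·9=45, S→C 4·25=100, T→D 12·16=192. Service 434; fixed 160; total 594.
Option 2: {A, B}: P→B 14·5=70, Q→A 2·21=42, R→A 6·9=54, S→B 3·25=75, T→A 6·16=96. Service 337; fixed 67; total 404.
Difference: |594 − 404| = 190.

Option 2 is cheaper by 190.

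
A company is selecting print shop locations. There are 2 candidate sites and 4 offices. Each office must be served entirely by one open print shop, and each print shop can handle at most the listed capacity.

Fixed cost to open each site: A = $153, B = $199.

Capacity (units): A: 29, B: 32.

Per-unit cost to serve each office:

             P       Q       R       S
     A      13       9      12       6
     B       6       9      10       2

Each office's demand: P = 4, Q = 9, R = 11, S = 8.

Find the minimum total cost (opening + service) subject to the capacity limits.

Minimum total cost: 430

Open {B}: P→B 6·4=24, Q→B 9·9=81, R→B 10·11=110, S→B 2·8=16.
Loads: B carries 32/32. Service 231; fixed 199; total 430.
Next best feasible plan costs 583.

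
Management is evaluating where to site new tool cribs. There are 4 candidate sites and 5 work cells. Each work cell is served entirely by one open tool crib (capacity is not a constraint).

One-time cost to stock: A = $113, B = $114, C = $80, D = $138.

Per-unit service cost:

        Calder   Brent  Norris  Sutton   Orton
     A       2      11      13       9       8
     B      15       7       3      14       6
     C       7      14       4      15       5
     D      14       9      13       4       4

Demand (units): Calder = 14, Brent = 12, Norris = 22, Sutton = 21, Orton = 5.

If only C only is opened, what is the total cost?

Each work cell is assigned to its cheapest site among the open ones.
{C}: Calder→C 7·14=98, Brent→C 14·12=168, Norris→C 4·22=88, Sutton→C 15·21=315, Orton→C 5·5=25. Service 694; fixed 80; total 774.

Total cost: 774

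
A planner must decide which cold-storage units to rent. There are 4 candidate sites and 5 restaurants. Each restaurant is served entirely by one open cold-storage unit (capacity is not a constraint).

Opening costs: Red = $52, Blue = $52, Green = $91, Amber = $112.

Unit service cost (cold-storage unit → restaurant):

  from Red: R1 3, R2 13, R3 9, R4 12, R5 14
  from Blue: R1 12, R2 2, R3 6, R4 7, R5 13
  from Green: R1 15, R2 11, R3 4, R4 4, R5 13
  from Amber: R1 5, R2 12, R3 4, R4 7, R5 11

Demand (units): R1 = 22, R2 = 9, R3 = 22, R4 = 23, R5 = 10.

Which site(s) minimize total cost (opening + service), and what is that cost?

Open Red, Blue and Green; minimum total cost 589.

For any fixed open set, each restaurant goes to its cheapest open site; total = fixed + service.
{Red, Blue, Green}: R1→Red 3·22=66, R2→Blue 2·9=18, R3→Green 4·22=88, R4→Green 4·23=92, R5→Blue 13·10=130. Service 394; fixed 195; total 589.
{Red, Blue}: service 507 + fixed 104 = 611
{Red, Green}: R1→Red 3·22=66, R2→Green 11·9=99, R3→Green 4·22=88, R4→Green 4·23=92, R5→Green 13·10=130. Service 475; fixed 143; total 618.
{Red, Blue, Green, Amber}: R1→Red 3·22=66, R2→Blue 2·9=18, R3→Green 4·22=88, R4→Green 4·23=92, R5→Amber 11·10=110. Service 374; fixed 307; total 681.
No other subset beats 589.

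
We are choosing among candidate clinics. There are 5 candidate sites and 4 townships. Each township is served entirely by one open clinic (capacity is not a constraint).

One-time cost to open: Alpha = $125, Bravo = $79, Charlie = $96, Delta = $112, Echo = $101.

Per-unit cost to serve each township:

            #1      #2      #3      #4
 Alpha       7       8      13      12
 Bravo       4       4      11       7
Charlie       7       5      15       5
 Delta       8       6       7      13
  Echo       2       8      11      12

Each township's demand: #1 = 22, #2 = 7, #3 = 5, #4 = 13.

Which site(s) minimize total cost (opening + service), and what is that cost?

Open Bravo only; minimum total cost 341.

For any fixed open set, each township goes to its cheapest open site; total = fixed + service.
{Bravo}: #1→Bravo 4·22=88, #2→Bravo 4·7=28, #3→Bravo 11·5=55, #4→Bravo 7·13=91. Service 262; fixed 79; total 341.
{Charlie, Echo}: #1→Echo 2·22=44, #2→Charlie 5·7=35, #3→Echo 11·5=55, #4→Charlie 5·13=65. Service 199; fixed 197; total 396.
{Bravo, Echo}: #1→Echo 2·22=44, #2→Bravo 4·7=28, #3→Bravo 11·5=55, #4→Bravo 7·13=91. Service 218; fixed 180; total 398.
{Alpha, Bravo, Charlie, Delta, Echo}: service 172 + fixed 513 = 685
No other subset beats 341.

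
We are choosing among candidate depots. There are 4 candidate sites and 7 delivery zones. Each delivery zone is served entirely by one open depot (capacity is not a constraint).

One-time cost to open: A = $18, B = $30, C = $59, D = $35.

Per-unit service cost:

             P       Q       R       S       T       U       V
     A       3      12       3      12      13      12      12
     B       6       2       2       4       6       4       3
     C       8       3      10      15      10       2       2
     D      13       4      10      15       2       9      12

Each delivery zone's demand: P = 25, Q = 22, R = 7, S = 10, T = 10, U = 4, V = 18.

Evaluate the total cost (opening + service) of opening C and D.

Each delivery zone is assigned to its cheapest site among the open ones.
{C, D}: P→C 8·25=200, Q→C 3·22=66, R→C 10·7=70, S→C 15·10=150, T→D 2·10=20, U→C 2·4=8, V→C 2·18=36. Service 550; fixed 94; total 644.

Total cost: 644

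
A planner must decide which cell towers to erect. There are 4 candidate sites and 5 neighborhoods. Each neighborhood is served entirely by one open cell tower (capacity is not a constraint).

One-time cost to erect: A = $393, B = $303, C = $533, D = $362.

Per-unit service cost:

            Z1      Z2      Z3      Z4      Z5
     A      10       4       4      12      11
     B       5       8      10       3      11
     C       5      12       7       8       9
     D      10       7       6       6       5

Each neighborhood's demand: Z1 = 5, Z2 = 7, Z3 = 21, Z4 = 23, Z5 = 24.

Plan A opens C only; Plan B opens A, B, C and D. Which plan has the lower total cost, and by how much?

Plan A is cheaper by 728.

Plan A: {C}: Z1→C 5·5=25, Z2→C 12·7=84, Z3→C 7·21=147, Z4→C 8·23=184, Z5→C 9·24=216. Service 656; fixed 533; total 1189.
Plan B: {A, B, C, D}: Z1→B 5·5=25, Z2→A 4·7=28, Z3→A 4·21=84, Z4→B 3·23=69, Z5→D 5·24=120. Service 326; fixed 1591; total 1917.
Difference: |1189 − 1917| = 728.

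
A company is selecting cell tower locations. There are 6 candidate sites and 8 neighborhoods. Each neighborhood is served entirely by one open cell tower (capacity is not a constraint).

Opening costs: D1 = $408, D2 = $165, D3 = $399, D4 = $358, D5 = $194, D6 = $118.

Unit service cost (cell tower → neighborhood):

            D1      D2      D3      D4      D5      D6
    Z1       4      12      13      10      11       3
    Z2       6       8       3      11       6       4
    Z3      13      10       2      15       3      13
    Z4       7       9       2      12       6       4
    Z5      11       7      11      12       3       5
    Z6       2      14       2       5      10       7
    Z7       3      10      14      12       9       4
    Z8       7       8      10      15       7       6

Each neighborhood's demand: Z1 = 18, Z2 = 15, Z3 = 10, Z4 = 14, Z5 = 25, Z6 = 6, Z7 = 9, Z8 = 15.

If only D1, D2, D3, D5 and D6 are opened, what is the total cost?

Each neighborhood is assigned to its cheapest site among the open ones.
{D1, D2, D3, D5, D6}: Z1→D6 3·18=54, Z2→D3 3·15=45, Z3→D3 2·10=20, Z4→D3 2·14=28, Z5→D5 3·25=75, Z6→D1 2·6=12, Z7→D1 3·9=27, Z8→D6 6·15=90. Service 351; fixed 1284; total 1635.

Total cost: 1635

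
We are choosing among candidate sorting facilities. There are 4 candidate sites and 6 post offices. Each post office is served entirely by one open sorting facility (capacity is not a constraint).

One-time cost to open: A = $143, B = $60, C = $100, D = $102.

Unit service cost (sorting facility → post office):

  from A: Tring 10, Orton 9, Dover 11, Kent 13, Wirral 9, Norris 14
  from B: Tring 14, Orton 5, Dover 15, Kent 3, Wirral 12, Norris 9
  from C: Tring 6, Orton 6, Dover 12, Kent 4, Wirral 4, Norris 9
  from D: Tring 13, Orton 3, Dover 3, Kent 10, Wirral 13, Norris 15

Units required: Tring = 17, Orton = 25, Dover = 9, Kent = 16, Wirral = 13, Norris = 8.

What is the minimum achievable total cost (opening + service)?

Minimum total cost: 594

For any fixed open set, each post office goes to its cheapest open site; total = fixed + service.
{C, D}: Tring→C 6·17=102, Orton→D 3·25=75, Dover→D 3·9=27, Kent→C 4·16=64, Wirral→C 4·13=52, Norris→C 9·8=72. Service 392; fixed 202; total 594.
{B, C, D}: service 376 + fixed 262 = 638
{C}: service 548 + fixed 100 = 648
{A, B, C, D}: Tring→C 6·17=102, Orton→D 3·25=75, Dover→D 3·9=27, Kent→B 3·16=48, Wirral→C 4·13=52, Norris→B 9·8=72. Service 376; fixed 405; total 781.
No other subset beats 594.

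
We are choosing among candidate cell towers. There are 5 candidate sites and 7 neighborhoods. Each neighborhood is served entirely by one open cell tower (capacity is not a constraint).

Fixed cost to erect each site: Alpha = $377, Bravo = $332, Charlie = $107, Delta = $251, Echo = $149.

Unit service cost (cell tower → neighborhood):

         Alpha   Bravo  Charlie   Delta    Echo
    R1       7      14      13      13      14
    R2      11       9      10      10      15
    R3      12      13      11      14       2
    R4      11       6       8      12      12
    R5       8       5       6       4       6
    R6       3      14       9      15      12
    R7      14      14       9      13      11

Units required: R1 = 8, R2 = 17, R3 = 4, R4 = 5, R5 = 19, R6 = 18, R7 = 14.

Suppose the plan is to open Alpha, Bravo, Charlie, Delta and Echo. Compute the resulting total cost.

Each neighborhood is assigned to its cheapest site among the open ones.
{Alpha, Bravo, Charlie, Delta, Echo}: R1→Alpha 7·8=56, R2→Bravo 9·17=153, R3→Echo 2·4=8, R4→Bravo 6·5=30, R5→Delta 4·19=76, R6→Alpha 3·18=54, R7→Charlie 9·14=126. Service 503; fixed 1216; total 1719.

Total cost: 1719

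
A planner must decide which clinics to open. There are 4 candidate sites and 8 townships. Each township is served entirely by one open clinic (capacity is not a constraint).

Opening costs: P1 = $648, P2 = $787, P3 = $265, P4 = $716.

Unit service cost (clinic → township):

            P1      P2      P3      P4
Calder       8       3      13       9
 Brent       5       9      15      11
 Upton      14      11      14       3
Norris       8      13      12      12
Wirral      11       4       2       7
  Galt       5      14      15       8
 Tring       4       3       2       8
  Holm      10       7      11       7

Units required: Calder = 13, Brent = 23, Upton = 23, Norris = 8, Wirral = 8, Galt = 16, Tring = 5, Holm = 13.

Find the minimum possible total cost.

Minimum total cost: 1566

For any fixed open set, each township goes to its cheapest open site; total = fixed + service.
{P4}: Calder→P4 9·13=117, Brent→P4 11·23=253, Upton→P4 3·23=69, Norris→P4 12·8=96, Wirral→P4 7·8=56, Galt→P4 8·16=128, Tring→P4 8·5=40, Holm→P4 7·13=91. Service 850; fixed 716; total 1566.
{P1}: service 923 + fixed 648 = 1571
{P3}: Calder→P3 13·13=169, Brent→P3 15·23=345, Upton→P3 14·23=322, Norris→P3 12·8=96, Wirral→P3 2·8=16, Galt→P3 15·16=240, Tring→P3 2·5=10, Holm→P3 11·13=143. Service 1341; fixed 265; total 1606.
{P1, P2, P3, P4}: Calder→P2 3·13=39, Brent→P1 5·23=115, Upton→P4 3·23=69, Norris→P1 8·8=64, Wirral→P3 2·8=16, Galt→P1 5·16=80, Tring→P3 2·5=10, Holm→P2 7·13=91. Service 484; fixed 2416; total 2900.
No other subset beats 1566.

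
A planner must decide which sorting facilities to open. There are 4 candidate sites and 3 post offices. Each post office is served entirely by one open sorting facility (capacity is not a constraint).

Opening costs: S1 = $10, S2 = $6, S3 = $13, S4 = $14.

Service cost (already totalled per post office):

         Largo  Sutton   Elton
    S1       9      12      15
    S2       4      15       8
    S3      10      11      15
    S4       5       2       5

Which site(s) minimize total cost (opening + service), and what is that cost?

For any fixed open set, each post office goes to its cheapest open site; total = fixed + service.
{S4}: Largo→S4 5, Sutton→S4 2, Elton→S4 5. Service 12; fixed 14; total 26.
{S2, S4}: Largo→S2 4, Sutton→S4 2, Elton→S4 5. Service 11; fixed 20; total 31.
{S2}: service 27 + fixed 6 = 33
{S1, S2, S3, S4}: service 11 + fixed 43 = 54
No other subset beats 26.

Open S4 only; minimum total cost 26.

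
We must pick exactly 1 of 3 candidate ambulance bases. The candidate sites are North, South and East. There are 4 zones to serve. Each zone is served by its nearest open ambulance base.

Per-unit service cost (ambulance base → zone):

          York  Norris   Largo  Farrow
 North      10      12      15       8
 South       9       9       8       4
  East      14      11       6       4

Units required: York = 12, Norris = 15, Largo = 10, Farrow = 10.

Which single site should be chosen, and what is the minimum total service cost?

With exactly 1 open, each zone uses its cheapest among the chosen.
{South}: York→South 9·12=108, Norris→South 9·15=135, Largo→South 8·10=80, Farrow→South 4·10=40. Service cost 363.
{East}: service cost 433
{North}: service cost 530
Among all 3 size-1 choices, {South} is lowest.

Choose South only; total service cost 363.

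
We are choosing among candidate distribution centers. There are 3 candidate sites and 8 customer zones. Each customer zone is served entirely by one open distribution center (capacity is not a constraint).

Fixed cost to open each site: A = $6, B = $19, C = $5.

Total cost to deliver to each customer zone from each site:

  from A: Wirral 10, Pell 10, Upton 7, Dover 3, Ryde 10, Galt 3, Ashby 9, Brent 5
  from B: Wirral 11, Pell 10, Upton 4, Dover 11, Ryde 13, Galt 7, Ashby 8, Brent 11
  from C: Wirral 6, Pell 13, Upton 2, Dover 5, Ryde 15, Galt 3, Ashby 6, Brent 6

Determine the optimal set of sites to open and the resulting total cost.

Open A and C; minimum total cost 56.

For any fixed open set, each customer zone goes to its cheapest open site; total = fixed + service.
{A, C}: Wirral→C 6, Pell→A 10, Upton→C 2, Dover→A 3, Ryde→A 10, Galt→A 3, Ashby→C 6, Brent→A 5. Service 45; fixed 11; total 56.
{C}: Wirral→C 6, Pell→C 13, Upton→C 2, Dover→C 5, Ryde→C 15, Galt→C 3, Ashby→C 6, Brent→C 6. Service 56; fixed 5; total 61.
{A}: Wirral→A 10, Pell→A 10, Upton→A 7, Dover→A 3, Ryde→A 10, Galt→A 3, Ashby→A 9, Brent→A 5. Service 57; fixed 6; total 63.
{A, B, C}: service 45 + fixed 30 = 75
No other subset beats 56.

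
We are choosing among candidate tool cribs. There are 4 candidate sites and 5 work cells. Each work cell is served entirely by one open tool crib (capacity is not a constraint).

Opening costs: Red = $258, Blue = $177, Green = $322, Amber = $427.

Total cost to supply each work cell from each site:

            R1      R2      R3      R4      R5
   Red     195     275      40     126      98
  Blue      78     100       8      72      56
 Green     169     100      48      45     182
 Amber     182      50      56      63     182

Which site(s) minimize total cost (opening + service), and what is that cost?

For any fixed open set, each work cell goes to its cheapest open site; total = fixed + service.
{Blue}: R1→Blue 78, R2→Blue 100, R3→Blue 8, R4→Blue 72, R5→Blue 56. Service 314; fixed 177; total 491.
{Red, Blue}: service 314 + fixed 435 = 749
{Blue, Green}: service 287 + fixed 499 = 786
{Red, Blue, Green, Amber}: R1→Blue 78, R2→Amber 50, R3→Blue 8, R4→Green 45, R5→Blue 56. Service 237; fixed 1184; total 1421.
No other subset beats 491.

Open Blue only; minimum total cost 491.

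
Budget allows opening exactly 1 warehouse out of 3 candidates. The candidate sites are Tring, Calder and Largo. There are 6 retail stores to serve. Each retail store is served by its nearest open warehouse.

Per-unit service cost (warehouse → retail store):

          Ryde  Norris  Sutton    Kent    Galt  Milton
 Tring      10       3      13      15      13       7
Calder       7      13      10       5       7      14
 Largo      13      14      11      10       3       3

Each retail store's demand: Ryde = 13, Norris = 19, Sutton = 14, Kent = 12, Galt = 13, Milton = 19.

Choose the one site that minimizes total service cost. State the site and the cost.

With exactly 1 open, each retail store uses its cheapest among the chosen.
{Largo}: Ryde→Largo 13·13=169, Norris→Largo 14·19=266, Sutton→Largo 11·14=154, Kent→Largo 10·12=120, Galt→Largo 3·13=39, Milton→Largo 3·19=57. Service cost 805.
{Tring}: service cost 851
{Calder}: service cost 895
Among all 3 size-1 choices, {Largo} is lowest.

Choose Largo only; total service cost 805.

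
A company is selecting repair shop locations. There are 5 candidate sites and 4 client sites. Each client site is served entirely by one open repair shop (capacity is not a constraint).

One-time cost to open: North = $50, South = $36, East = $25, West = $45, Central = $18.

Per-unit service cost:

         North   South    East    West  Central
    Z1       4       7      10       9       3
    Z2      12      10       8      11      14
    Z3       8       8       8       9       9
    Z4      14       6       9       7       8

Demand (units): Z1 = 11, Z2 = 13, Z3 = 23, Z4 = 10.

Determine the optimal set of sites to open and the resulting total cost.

Open East and Central; minimum total cost 444.

For any fixed open set, each client site goes to its cheapest open site; total = fixed + service.
{East, Central}: Z1→Central 3·11=33, Z2→East 8·13=104, Z3→East 8·23=184, Z4→Central 8·10=80. Service 401; fixed 43; total 444.
{South, East, Central}: service 381 + fixed 79 = 460
{South, Central}: service 407 + fixed 54 = 461
{North, South, East, West, Central}: Z1→Central 3·11=33, Z2→East 8·13=104, Z3→North 8·23=184, Z4→South 6·10=60. Service 381; fixed 174; total 555.
No other subset beats 444.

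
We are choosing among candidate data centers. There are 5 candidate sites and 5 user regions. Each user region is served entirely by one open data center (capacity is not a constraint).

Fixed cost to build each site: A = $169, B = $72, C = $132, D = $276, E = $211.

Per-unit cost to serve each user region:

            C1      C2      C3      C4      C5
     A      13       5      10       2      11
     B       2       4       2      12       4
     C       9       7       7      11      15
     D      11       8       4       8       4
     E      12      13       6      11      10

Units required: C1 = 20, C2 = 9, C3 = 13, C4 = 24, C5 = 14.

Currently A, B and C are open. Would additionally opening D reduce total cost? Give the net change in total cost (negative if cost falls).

No — net change +276 (cost rises by 276).

Current service cost with {A, B, C}: 206.
Adding D: each user region re-picks its cheapest; new service cost 206, saving 0.
Extra fixed cost: 276. Net change = 276 − 0 = 276.
(Totals: 579 → 855.)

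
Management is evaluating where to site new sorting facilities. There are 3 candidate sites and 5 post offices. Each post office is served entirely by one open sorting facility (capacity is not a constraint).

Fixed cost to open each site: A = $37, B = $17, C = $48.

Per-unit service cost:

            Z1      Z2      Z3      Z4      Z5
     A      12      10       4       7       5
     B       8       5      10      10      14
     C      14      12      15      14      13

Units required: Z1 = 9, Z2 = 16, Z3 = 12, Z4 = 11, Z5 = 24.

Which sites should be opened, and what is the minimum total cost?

For any fixed open set, each post office goes to its cheapest open site; total = fixed + service.
{A, B}: Z1→B 8·9=72, Z2→B 5·16=80, Z3→A 4·12=48, Z4→A 7·11=77, Z5→A 5·24=120. Service 397; fixed 54; total 451.
{A, B, C}: Z1→B 8·9=72, Z2→B 5·16=80, Z3→A 4·12=48, Z4→A 7·11=77, Z5→A 5·24=120. Service 397; fixed 102; total 499.
{A}: service 513 + fixed 37 = 550
{B}: Z1→B 8·9=72, Z2→B 5·16=80, Z3→B 10·12=120, Z4→B 10·11=110, Z5→B 14·24=336. Service 718; fixed 17; total 735.
No other subset beats 451.

Open A and B; minimum total cost 451.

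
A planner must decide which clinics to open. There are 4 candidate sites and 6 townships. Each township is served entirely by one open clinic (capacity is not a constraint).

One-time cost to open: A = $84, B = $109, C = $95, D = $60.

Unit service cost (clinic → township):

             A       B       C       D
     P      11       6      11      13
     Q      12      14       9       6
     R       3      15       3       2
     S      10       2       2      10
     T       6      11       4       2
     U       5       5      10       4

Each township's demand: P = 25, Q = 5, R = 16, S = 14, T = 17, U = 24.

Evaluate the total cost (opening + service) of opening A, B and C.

Total cost: 747

Each township is assigned to its cheapest site among the open ones.
{A, B, C}: P→B 6·25=150, Q→C 9·5=45, R→A 3·16=48, S→B 2·14=28, T→C 4·17=68, U→A 5·24=120. Service 459; fixed 288; total 747.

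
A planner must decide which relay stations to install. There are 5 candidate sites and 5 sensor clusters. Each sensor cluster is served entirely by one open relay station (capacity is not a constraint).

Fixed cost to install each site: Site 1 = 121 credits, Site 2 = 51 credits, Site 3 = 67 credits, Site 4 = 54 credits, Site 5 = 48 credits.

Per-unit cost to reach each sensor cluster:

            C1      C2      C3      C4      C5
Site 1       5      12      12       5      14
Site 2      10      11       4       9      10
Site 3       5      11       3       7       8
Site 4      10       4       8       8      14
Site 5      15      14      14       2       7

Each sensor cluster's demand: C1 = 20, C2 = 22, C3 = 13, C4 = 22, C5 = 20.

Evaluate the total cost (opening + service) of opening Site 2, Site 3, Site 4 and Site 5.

Each sensor cluster is assigned to its cheapest site among the open ones.
{Site 2, Site 3, Site 4, Site 5}: C1→Site 3 5·20=100, C2→Site 4 4·22=88, C3→Site 3 3·13=39, C4→Site 5 2·22=44, C5→Site 5 7·20=140. Service 411; fixed 220; total 631.

Total cost: 631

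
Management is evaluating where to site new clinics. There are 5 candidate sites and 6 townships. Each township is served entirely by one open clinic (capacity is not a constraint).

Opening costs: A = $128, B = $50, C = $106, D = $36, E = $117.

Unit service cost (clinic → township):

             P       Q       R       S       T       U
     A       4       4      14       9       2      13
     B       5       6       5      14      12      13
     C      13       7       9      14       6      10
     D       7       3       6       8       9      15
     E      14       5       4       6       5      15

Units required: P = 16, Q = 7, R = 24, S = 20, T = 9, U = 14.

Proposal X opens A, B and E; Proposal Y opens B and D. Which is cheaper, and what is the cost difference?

Proposal X: {A, B, E}: P→A 4·16=64, Q→A 4·7=28, R→E 4·24=96, S→E 6·20=120, T→A 2·9=18, U→A 13·14=182. Service 508; fixed 295; total 803.
Proposal Y: {B, D}: P→B 5·16=80, Q→D 3·7=21, R→B 5·24=120, S→D 8·20=160, T→D 9·9=81, U→B 13·14=182. Service 644; fixed 86; total 730.
Difference: |803 − 730| = 73.

Proposal Y is cheaper by 73.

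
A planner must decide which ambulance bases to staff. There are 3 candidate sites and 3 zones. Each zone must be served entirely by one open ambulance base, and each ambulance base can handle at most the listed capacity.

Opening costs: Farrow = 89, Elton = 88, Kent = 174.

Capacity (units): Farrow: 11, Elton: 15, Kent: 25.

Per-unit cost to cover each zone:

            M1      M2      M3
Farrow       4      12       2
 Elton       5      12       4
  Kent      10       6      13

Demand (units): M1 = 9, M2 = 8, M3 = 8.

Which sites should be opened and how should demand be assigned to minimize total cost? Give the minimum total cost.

Minimum total cost: 416

Open {Kent}: M1→Kent 10·9=90, M2→Kent 6·8=48, M3→Kent 13·8=104.
Loads: Kent carries 25/25. Service 242; fixed 174; total 416.
Next best feasible plan costs 417.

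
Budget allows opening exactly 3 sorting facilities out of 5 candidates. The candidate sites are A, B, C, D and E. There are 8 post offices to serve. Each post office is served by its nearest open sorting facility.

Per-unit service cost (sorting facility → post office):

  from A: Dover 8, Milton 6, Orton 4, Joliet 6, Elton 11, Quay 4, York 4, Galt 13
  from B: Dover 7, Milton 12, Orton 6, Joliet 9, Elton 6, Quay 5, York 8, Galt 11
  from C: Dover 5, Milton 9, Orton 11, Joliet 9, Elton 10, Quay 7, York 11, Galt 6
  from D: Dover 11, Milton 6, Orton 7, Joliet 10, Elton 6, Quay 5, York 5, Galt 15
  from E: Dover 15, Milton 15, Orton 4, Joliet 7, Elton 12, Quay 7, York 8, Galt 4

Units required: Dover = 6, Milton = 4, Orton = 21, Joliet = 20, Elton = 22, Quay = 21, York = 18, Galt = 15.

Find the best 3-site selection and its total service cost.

With exactly 3 open, each post office uses its cheapest among the chosen.
{A, B, E}: Dover→B 7·6=42, Milton→A 6·4=24, Orton→A 4·21=84, Joliet→A 6·20=120, Elton→B 6·22=132, Quay→A 4·21=84, York→A 4·18=72, Galt→E 4·15=60. Service cost 618.
{A, D, E}: service cost 624
{A, B, C}: service cost 636
Among all 10 size-3 choices, {A, B, E} is lowest.

Choose A, B and E; total service cost 618.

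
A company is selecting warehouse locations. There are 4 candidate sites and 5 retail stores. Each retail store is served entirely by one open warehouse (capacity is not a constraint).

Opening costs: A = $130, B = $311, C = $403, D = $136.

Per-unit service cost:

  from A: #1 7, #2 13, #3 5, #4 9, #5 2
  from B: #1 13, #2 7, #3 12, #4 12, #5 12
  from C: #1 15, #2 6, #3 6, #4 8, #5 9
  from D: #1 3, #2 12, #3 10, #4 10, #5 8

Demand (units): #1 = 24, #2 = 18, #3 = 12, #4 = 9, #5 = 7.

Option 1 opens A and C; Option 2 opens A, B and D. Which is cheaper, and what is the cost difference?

Option 2 is cheaper by 25.

Option 1: {A, C}: #1→A 7·24=168, #2→C 6·18=108, #3→A 5·12=60, #4→C 8·9=72, #5→A 2·7=14. Service 422; fixed 533; total 955.
Option 2: {A, B, D}: #1→D 3·24=72, #2→B 7·18=126, #3→A 5·12=60, #4→A 9·9=81, #5→A 2·7=14. Service 353; fixed 577; total 930.
Difference: |955 − 930| = 25.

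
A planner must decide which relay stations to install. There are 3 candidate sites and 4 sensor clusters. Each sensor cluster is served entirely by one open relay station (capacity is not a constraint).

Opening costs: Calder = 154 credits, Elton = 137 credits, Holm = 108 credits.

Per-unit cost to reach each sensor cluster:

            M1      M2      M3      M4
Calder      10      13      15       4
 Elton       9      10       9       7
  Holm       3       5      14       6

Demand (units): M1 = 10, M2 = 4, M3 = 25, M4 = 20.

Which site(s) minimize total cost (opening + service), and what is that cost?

Open Holm only; minimum total cost 628.

For any fixed open set, each sensor cluster goes to its cheapest open site; total = fixed + service.
{Holm}: M1→Holm 3·10=30, M2→Holm 5·4=20, M3→Holm 14·25=350, M4→Holm 6·20=120. Service 520; fixed 108; total 628.
{Elton}: service 495 + fixed 137 = 632
{Elton, Holm}: service 395 + fixed 245 = 640
{Calder, Elton, Holm}: service 355 + fixed 399 = 754
(All 7 nonempty subsets were checked; Holm only is lowest.)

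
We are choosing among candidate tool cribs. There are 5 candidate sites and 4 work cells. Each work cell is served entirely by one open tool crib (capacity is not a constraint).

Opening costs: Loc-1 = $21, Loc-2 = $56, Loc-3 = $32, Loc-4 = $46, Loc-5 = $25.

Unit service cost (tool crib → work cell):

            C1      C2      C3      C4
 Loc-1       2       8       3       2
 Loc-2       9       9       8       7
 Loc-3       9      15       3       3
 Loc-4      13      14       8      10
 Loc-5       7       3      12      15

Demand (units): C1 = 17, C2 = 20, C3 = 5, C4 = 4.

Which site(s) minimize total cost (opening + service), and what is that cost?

For any fixed open set, each work cell goes to its cheapest open site; total = fixed + service.
{Loc-1, Loc-5}: C1→Loc-1 2·17=34, C2→Loc-5 3·20=60, C3→Loc-1 3·5=15, C4→Loc-1 2·4=8. Service 117; fixed 46; total 163.
{Loc-1, Loc-3, Loc-5}: C1→Loc-1 2·17=34, C2→Loc-5 3·20=60, C3→Loc-1 3·5=15, C4→Loc-1 2·4=8. Service 117; fixed 78; total 195.
{Loc-1, Loc-4, Loc-5}: service 117 + fixed 92 = 209
{Loc-1, Loc-2, Loc-3, Loc-4, Loc-5}: C1→Loc-1 2·17=34, C2→Loc-5 3·20=60, C3→Loc-1 3·5=15, C4→Loc-1 2·4=8. Service 117; fixed 180; total 297.
No other subset beats 163.

Open Loc-1 and Loc-5; minimum total cost 163.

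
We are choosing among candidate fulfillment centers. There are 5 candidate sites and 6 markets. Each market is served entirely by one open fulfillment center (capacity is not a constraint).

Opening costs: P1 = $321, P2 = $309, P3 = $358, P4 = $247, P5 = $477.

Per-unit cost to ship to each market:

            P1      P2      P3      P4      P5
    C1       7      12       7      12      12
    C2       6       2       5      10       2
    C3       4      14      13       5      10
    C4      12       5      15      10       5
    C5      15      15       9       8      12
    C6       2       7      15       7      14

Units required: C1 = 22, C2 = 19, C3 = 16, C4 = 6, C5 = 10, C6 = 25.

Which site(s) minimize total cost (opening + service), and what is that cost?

Open P1 only; minimum total cost 925.

For any fixed open set, each market goes to its cheapest open site; total = fixed + service.
{P1}: C1→P1 7·22=154, C2→P1 6·19=114, C3→P1 4·16=64, C4→P1 12·6=72, C5→P1 15·10=150, C6→P1 2·25=50. Service 604; fixed 321; total 925.
{P1, P4}: service 522 + fixed 568 = 1090
{P4}: service 849 + fixed 247 = 1096
{P1, P2, P3, P4, P5}: service 416 + fixed 1712 = 2128
No other subset beats 925.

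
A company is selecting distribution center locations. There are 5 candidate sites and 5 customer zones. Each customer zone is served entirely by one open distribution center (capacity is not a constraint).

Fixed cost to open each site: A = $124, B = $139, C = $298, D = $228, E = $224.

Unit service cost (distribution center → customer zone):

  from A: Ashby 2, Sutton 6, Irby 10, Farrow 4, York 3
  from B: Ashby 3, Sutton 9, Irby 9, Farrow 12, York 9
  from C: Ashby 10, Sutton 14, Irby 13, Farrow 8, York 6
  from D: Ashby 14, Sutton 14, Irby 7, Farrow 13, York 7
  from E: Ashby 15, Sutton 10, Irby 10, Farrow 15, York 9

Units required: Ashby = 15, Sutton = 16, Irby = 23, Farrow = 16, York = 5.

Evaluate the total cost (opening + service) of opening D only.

Each customer zone is assigned to its cheapest site among the open ones.
{D}: Ashby→D 14·15=210, Sutton→D 14·16=224, Irby→D 7·23=161, Farrow→D 13·16=208, York→D 7·5=35. Service 838; fixed 228; total 1066.

Total cost: 1066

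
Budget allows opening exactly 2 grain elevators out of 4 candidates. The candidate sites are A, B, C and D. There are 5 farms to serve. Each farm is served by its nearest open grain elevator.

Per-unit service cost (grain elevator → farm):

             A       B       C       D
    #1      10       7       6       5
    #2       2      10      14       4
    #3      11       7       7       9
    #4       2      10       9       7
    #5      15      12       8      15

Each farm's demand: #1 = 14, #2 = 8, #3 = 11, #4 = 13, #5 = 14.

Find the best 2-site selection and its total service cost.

With exactly 2 open, each farm uses its cheapest among the chosen.
{A, C}: #1→C 6·14=84, #2→A 2·8=16, #3→C 7·11=77, #4→A 2·13=26, #5→C 8·14=112. Service cost 315.
{C, D}: service cost 382
{A, B}: service cost 385
Among all 6 size-2 choices, {A, C} is lowest.

Choose A and C; total service cost 315.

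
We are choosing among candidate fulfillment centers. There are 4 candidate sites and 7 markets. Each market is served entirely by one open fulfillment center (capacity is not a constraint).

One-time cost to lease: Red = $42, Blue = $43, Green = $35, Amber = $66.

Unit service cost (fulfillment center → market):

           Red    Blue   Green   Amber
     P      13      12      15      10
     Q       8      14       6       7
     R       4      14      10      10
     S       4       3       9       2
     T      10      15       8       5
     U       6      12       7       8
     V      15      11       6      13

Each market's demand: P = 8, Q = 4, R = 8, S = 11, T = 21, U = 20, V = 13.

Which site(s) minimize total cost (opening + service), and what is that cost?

For any fixed open set, each market goes to its cheapest open site; total = fixed + service.
{Red, Green, Amber}: P→Amber 10·8=80, Q→Green 6·4=24, R→Red 4·8=32, S→Amber 2·11=22, T→Amber 5·21=105, U→Red 6·20=120, V→Green 6·13=78. Service 461; fixed 143; total 604.
{Green, Amber}: P→Amber 10·8=80, Q→Green 6·4=24, R→Green 10·8=80, S→Amber 2·11=22, T→Amber 5·21=105, U→Green 7·20=140, V→Green 6·13=78. Service 529; fixed 101; total 630.
{Red, Blue, Green, Amber}: service 461 + fixed 186 = 647
{Green}: P→Green 15·8=120, Q→Green 6·4=24, R→Green 10·8=80, S→Green 9·11=99, T→Green 8·21=168, U→Green 7·20=140, V→Green 6·13=78. Service 709; fixed 35; total 744.
No other subset beats 604.

Open Red, Green and Amber; minimum total cost 604.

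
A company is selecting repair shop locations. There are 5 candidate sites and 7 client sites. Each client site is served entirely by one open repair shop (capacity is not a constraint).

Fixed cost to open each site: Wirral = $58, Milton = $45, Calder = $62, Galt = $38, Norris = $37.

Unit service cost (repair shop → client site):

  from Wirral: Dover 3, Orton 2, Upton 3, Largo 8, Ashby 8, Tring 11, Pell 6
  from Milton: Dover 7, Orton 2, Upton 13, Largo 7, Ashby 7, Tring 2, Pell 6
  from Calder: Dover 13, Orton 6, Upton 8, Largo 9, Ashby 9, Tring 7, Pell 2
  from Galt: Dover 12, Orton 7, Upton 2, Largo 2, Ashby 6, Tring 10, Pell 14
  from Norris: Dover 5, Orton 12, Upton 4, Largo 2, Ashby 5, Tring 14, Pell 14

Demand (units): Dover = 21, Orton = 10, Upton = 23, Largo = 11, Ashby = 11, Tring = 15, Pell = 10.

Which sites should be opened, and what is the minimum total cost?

Open Wirral, Milton and Galt; minimum total cost 448.

For any fixed open set, each client site goes to its cheapest open site; total = fixed + service.
{Wirral, Milton, Galt}: Dover→Wirral 3·21=63, Orton→Wirral 2·10=20, Upton→Galt 2·23=46, Largo→Galt 2·11=22, Ashby→Galt 6·11=66, Tring→Milton 2·15=30, Pell→Wirral 6·10=60. Service 307; fixed 141; total 448.
{Milton, Galt, Norris}: Dover→Norris 5·21=105, Orton→Milton 2·10=20, Upton→Galt 2·23=46, Largo→Galt 2·11=22, Ashby→Norris 5·11=55, Tring→Milton 2·15=30, Pell→Milton 6·10=60. Service 338; fixed 120; total 458.
{Wirral, Milton, Norris}: Dover→Wirral 3·21=63, Orton→Wirral 2·10=20, Upton→Wirral 3·23=69, Largo→Norris 2·11=22, Ashby→Norris 5·11=55, Tring→Milton 2·15=30, Pell→Wirral 6·10=60. Service 319; fixed 140; total 459.
{Wirral, Milton, Calder, Galt, Norris}: service 256 + fixed 240 = 496
No other subset beats 448.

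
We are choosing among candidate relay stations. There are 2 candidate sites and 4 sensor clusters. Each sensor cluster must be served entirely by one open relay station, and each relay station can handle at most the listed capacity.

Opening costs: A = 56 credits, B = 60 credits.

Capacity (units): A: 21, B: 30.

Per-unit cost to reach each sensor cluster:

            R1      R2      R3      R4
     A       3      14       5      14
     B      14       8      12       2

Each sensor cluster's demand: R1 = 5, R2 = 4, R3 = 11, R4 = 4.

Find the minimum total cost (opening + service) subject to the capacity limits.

Minimum total cost: 226

Open {A, B}: R1→A 3·5=15, R2→B 8·4=32, R3→A 5·11=55, R4→B 2·4=8.
Loads: A carries 16/21, B carries 8/30. Service 110; fixed 116; total 226.
Next best feasible plan costs 250.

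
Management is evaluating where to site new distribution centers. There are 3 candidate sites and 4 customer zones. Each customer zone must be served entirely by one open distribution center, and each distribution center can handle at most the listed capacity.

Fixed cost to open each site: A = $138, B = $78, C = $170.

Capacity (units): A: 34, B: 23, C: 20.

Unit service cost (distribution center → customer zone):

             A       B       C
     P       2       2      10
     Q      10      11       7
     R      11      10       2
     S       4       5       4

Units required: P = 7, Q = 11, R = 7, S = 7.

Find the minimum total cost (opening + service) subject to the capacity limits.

Open {A}: P→A 2·7=14, Q→A 10·11=110, R→A 11·7=77, S→A 4·7=28.
Loads: A carries 32/34. Service 229; fixed 138; total 367.
Next best feasible plan costs 388.

Minimum total cost: 367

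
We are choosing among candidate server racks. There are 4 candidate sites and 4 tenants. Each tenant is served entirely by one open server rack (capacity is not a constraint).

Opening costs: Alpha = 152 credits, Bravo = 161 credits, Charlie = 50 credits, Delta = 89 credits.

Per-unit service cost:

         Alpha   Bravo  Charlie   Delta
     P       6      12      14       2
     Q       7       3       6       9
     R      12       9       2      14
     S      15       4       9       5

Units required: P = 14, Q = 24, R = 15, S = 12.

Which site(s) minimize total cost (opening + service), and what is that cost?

Open Charlie and Delta; minimum total cost 401.

For any fixed open set, each tenant goes to its cheapest open site; total = fixed + service.
{Charlie, Delta}: P→Delta 2·14=28, Q→Charlie 6·24=144, R→Charlie 2·15=30, S→Delta 5·12=60. Service 262; fixed 139; total 401.
{Bravo, Charlie, Delta}: service 178 + fixed 300 = 478
{Charlie}: service 478 + fixed 50 = 528
{Alpha, Bravo, Charlie, Delta}: service 178 + fixed 452 = 630
(All 15 nonempty subsets were checked; Charlie and Delta is lowest.)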